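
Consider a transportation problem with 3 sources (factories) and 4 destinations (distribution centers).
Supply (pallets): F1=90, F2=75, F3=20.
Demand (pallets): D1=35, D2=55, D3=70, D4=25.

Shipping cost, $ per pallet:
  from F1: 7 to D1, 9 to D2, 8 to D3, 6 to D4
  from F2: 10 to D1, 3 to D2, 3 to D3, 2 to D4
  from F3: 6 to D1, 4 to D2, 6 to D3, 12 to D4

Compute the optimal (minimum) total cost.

940

Optimal allocation:
  F1→D1: 35 × $7 = $245
  F1→D3: 30 × $8 = $240
  F1→D4: 25 × $6 = $150
  F2→D2: 35 × $3 = $105
  F2→D3: 40 × $3 = $120
  F3→D2: 20 × $4 = $80
Total = 245 + 240 + 150 + 105 + 120 + 80 = $940.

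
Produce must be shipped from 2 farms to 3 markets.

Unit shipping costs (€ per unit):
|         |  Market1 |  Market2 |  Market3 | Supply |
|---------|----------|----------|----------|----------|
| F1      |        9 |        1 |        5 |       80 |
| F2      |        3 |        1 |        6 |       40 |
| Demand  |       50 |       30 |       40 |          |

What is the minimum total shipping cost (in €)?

440

A cheapest plan:
  F1→Market1: 10 × €9 = €90
  F1→Market2: 30 × €1 = €30
  F1→Market3: 40 × €5 = €200
  F2→Market1: 40 × €3 = €120
Total = 90 + 30 + 200 + 120 = €440.
(Supply check: F1 ships 80; F2 ships 40.)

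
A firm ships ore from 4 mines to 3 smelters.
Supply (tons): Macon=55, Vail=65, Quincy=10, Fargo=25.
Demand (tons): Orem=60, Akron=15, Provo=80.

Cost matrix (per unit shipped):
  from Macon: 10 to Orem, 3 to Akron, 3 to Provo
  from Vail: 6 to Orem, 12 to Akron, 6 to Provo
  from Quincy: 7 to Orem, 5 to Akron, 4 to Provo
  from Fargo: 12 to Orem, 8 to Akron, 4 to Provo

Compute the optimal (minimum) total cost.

An optimal shipping plan:
  Macon→Akron: 15 × 3 = 45
  Macon→Provo: 40 × 3 = 120
  Vail→Orem: 60 × 6 = 360
  Vail→Provo: 5 × 6 = 30
  Quincy→Provo: 10 × 4 = 40
  Fargo→Provo: 25 × 4 = 100
Total = 45 + 120 + 360 + 30 + 40 + 100 = 695.
(Supply check: Macon ships 55; Vail ships 65; Quincy ships 10; Fargo ships 25.)

695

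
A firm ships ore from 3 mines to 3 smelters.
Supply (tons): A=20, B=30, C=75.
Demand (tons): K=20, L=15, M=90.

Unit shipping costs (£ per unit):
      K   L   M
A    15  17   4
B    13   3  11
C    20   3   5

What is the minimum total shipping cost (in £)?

One minimum-cost allocation:
  A to M: 20 × £4 = £80
  B to K: 20 × £13 = £260
  B to L: 10 × £3 = £30
  C to L: 5 × £3 = £15
  C to M: 70 × £5 = £350
Total = 80 + 260 + 30 + 15 + 350 = £735.

735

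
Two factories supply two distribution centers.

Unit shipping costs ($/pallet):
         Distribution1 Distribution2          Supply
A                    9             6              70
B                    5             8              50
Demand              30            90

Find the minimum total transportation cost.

730

Optimal allocation:
  A to Distribution2: 70 × $6 = $420
  B to Distribution1: 30 × $5 = $150
  B to Distribution2: 20 × $8 = $160
Total = 420 + 150 + 160 = $730.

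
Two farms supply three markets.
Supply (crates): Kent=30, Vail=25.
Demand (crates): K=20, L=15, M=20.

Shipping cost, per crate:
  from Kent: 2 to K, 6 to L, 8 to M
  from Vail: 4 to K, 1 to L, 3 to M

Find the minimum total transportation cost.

165

A cheapest plan:
  Kent to K: 20 × 2 = 40
  Kent to L: 10 × 6 = 60
  Vail to L: 5 × 1 = 5
  Vail to M: 20 × 3 = 60
Total = 40 + 60 + 5 + 60 = 165.
(Supply check: Kent ships 30; Vail ships 25.)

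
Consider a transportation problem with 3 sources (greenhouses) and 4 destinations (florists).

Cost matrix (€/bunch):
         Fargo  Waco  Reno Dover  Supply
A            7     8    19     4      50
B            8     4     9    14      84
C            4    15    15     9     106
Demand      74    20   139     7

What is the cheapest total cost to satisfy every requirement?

An optimal shipping plan:
  A to Fargo: 23 bunches
  A to Waco: 20 bunches
  A to Dover: 7 bunches
  B to Reno: 84 bunches
  C to Fargo: 51 bunches
  C to Reno: 55 bunches
Total cost = €2134.
(Supply check: A ships 50; B ships 84; C ships 106.)

2134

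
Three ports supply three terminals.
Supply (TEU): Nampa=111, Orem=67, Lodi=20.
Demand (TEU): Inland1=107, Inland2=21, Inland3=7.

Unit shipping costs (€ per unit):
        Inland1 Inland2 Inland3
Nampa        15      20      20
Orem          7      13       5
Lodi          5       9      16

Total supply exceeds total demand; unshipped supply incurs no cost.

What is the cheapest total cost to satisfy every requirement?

Optimal allocation:
  Nampa→Inland1: 47 × €15 = €705
  Nampa→Inland2: 1 × €20 = €20
  Orem→Inland1: 60 × €7 = €420
  Orem→Inland3: 7 × €5 = €35
  Lodi→Inland2: 20 × €9 = €180
Total = 705 + 20 + 420 + 35 + 180 = €1360.

1360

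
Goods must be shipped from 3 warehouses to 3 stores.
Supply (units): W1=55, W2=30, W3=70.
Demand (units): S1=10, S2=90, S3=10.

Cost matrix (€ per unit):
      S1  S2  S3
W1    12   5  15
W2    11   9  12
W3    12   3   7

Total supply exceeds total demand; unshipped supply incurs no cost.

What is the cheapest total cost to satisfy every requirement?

One minimum-cost allocation:
  W1 to S2: 30 × €5 = €150
  W2 to S1: 10 × €11 = €110
  W3 to S2: 60 × €3 = €180
  W3 to S3: 10 × €7 = €70
Total = 150 + 110 + 180 + 70 = €510.

510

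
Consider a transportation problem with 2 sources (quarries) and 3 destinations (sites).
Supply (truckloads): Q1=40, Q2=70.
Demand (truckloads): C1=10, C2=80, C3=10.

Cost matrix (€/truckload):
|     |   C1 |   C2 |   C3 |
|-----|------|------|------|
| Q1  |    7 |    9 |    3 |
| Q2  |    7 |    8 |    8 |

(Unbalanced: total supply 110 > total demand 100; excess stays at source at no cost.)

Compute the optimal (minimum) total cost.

Optimal allocation:
  Q1–C1: 10 × €7 = €70
  Q1–C2: 10 × €9 = €90
  Q1–C3: 10 × €3 = €30
  Q2–C2: 70 × €8 = €560
Total = 70 + 90 + 30 + 560 = €750.
(Supply check: Q1 ships 30; Q2 ships 70.)

750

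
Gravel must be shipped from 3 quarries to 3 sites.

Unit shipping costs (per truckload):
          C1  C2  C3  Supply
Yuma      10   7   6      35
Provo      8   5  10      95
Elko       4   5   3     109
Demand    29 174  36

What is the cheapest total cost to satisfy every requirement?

One minimum-cost allocation:
  Yuma–C2: 35 × 7 = 245
  Provo–C2: 95 × 5 = 475
  Elko–C1: 29 × 4 = 116
  Elko–C2: 44 × 5 = 220
  Elko–C3: 36 × 3 = 108
Total = 245 + 475 + 116 + 220 + 108 = 1164.

1164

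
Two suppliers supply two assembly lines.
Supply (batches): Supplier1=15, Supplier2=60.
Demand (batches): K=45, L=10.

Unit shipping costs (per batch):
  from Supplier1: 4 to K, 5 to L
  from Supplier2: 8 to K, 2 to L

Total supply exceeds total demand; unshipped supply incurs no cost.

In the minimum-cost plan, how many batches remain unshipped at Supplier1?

0

An optimal plan:
  Supplier1–K: 15 × 4 = 60
  Supplier2–K: 30 × 8 = 240
  Supplier2–L: 10 × 2 = 20
Total cost = 320.
Supplier1 ships 15 of its 15, leaving 0.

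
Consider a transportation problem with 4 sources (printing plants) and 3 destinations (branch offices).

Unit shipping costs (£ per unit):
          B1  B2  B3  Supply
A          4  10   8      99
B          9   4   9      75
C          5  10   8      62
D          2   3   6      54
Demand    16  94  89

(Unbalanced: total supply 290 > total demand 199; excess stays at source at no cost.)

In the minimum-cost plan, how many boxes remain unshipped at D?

An optimal plan:
  A->B1: 8 × £4 = £32
  B->B2: 75 × £4 = £300
  C->B3: 62 × £8 = £496
  D->B1: 8 × £2 = £16
  D->B2: 19 × £3 = £57
  D->B3: 27 × £6 = £162
Total cost = £1063.
D ships 54 of its 54, leaving 0.

0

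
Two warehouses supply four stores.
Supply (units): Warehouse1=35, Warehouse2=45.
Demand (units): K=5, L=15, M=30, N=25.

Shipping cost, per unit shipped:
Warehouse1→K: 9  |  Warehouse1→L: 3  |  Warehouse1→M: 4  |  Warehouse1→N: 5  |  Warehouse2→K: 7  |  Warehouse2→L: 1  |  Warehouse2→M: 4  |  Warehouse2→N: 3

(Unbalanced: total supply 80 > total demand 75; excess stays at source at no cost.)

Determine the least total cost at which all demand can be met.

A cheapest plan:
  Warehouse1–M: 30 × 4 = 120
  Warehouse2–K: 5 × 7 = 35
  Warehouse2–L: 15 × 1 = 15
  Warehouse2–N: 25 × 3 = 75
Total = 120 + 35 + 15 + 75 = 245.

245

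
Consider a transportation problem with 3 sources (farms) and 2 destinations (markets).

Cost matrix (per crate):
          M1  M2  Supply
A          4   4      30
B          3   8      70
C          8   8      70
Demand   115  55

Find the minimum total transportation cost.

890

A cheapest plan:
  A to M1: 30 crates
  B to M1: 70 crates
  C to M1: 15 crates
  C to M2: 55 crates
Total cost = 890.
(Supply check: A ships 30; B ships 70; C ships 70.)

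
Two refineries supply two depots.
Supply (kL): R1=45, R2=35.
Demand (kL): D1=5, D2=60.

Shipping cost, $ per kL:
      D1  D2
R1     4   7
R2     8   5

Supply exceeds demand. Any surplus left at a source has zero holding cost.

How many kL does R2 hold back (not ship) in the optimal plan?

An optimal plan:
  R1->D1: 5 kL
  R1->D2: 25 kL
  R2->D2: 35 kL
Total cost = $370.
R2 ships 35 of its 35, leaving 0.

0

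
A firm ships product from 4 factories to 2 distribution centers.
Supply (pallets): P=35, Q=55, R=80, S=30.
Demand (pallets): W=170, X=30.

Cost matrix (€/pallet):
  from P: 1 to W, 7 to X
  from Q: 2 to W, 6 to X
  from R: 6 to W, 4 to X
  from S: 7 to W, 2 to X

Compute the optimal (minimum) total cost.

685

One minimum-cost allocation:
  P to W: 35 pallets
  Q to W: 55 pallets
  R to W: 80 pallets
  S to X: 30 pallets
Total cost = €685.
(Supply check: P ships 35; Q ships 55; R ships 80; S ships 30.)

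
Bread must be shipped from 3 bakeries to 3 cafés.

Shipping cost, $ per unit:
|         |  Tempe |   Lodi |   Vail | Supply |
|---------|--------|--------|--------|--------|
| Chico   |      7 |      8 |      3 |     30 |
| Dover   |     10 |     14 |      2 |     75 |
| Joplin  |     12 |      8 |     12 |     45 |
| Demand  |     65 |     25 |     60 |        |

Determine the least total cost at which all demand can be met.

920

Optimal allocation:
  Chico→Tempe: 30 × $7 = $210
  Dover→Tempe: 15 × $10 = $150
  Dover→Vail: 60 × $2 = $120
  Joplin→Tempe: 20 × $12 = $240
  Joplin→Lodi: 25 × $8 = $200
Total = 210 + 150 + 120 + 240 + 200 = $920.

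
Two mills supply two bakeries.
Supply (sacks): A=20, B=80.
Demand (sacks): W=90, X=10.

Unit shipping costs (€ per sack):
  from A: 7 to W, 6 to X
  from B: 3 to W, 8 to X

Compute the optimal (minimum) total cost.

370

A cheapest plan:
  A–W: 10 × €7 = €70
  A–X: 10 × €6 = €60
  B–W: 80 × €3 = €240
Total = 70 + 60 + 240 = €370.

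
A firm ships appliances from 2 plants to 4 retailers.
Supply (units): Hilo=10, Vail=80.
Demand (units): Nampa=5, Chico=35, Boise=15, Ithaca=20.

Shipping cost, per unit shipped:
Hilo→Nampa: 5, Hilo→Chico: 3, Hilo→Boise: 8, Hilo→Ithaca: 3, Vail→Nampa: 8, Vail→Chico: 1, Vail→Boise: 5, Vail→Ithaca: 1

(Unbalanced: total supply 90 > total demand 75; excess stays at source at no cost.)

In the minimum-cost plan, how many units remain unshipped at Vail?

10

An optimal plan:
  Hilo->Nampa: 5 × 5 = 25
  Vail->Chico: 35 × 1 = 35
  Vail->Boise: 15 × 5 = 75
  Vail->Ithaca: 20 × 1 = 20
Total cost = 155.
Vail ships 70 of its 80, leaving 10.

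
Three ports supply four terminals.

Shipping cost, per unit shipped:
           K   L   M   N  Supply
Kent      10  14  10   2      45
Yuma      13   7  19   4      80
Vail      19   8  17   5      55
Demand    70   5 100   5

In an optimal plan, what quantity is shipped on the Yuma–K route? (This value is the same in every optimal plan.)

70

Optimal shipments:
  Kent→M: 45 × 10 = 450
  Yuma→K: 70 × 13 = 910
  Yuma→L: 5 × 7 = 35
  Yuma→N: 5 × 4 = 20
  Vail→M: 55 × 17 = 935
Total cost = 2350.
So Yuma→K carries 70 TEU.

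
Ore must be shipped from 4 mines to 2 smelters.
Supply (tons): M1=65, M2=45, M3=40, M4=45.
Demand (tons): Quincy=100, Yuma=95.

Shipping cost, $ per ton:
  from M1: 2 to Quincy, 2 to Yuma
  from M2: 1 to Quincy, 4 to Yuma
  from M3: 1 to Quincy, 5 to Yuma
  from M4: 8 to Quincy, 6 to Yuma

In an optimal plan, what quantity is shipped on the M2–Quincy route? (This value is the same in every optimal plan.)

The minimum-cost plan:
  M1→Quincy: 15 tons
  M1→Yuma: 50 tons
  M2→Quincy: 45 tons
  M3→Quincy: 40 tons
  M4→Yuma: 45 tons
Total cost = $485.
So M2→Quincy carries 45 tons.

45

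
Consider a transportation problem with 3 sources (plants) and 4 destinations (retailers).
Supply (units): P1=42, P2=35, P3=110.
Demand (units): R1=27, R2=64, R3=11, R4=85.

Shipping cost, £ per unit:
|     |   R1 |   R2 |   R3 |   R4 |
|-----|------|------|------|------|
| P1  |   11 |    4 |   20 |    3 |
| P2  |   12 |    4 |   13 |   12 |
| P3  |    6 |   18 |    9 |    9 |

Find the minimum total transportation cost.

An optimal shipping plan:
  P1→R2: 29 × £4 = £116
  P1→R4: 13 × £3 = £39
  P2→R2: 35 × £4 = £140
  P3→R1: 27 × £6 = £162
  P3→R3: 11 × £9 = £99
  P3→R4: 72 × £9 = £648
Total = 116 + 39 + 140 + 162 + 99 + 648 = £1204.

1204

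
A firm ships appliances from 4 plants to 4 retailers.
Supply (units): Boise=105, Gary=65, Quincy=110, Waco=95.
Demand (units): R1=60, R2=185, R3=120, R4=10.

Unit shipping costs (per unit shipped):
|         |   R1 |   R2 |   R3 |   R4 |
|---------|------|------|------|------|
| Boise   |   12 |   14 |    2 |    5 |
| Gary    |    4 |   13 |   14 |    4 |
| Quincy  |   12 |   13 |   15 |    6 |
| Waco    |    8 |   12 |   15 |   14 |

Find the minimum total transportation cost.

3035

One minimum-cost allocation:
  Boise–R3: 105 × 2 = 210
  Gary–R1: 60 × 4 = 240
  Gary–R4: 5 × 4 = 20
  Quincy–R2: 90 × 13 = 1170
  Quincy–R3: 15 × 15 = 225
  Quincy–R4: 5 × 6 = 30
  Waco–R2: 95 × 12 = 1140
Total = 210 + 240 + 20 + 1170 + 225 + 30 + 1140 = 3035.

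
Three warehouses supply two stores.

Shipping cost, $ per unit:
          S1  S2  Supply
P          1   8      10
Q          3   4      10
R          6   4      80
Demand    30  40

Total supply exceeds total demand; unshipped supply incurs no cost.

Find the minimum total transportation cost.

260

Optimal allocation:
  P→S1: 10 × $1 = $10
  Q→S1: 10 × $3 = $30
  R→S1: 10 × $6 = $60
  R→S2: 40 × $4 = $160
Total = 10 + 30 + 60 + 160 = $260.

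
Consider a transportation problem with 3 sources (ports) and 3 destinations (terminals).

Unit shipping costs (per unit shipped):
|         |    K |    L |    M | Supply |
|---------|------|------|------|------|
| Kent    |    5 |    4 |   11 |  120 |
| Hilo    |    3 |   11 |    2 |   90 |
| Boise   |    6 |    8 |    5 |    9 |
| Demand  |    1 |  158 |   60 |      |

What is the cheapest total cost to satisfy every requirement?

A cheapest plan:
  Kent to L: 120 × 4 = 480
  Hilo to K: 1 × 3 = 3
  Hilo to L: 29 × 11 = 319
  Hilo to M: 60 × 2 = 120
  Boise to L: 9 × 8 = 72
Total = 480 + 3 + 319 + 120 + 72 = 994.

994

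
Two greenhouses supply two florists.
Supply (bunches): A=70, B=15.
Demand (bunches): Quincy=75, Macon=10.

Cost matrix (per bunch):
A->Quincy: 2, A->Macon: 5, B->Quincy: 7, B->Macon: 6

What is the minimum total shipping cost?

235

A cheapest plan:
  A to Quincy: 70 × 2 = 140
  B to Quincy: 5 × 7 = 35
  B to Macon: 10 × 6 = 60
Total = 140 + 35 + 60 = 235.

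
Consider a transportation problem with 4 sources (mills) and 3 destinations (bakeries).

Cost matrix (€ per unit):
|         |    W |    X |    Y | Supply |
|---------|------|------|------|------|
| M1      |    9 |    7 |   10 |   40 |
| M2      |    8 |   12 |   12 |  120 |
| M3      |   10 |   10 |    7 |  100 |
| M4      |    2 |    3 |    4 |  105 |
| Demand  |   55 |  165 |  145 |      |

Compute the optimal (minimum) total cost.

2515

Optimal allocation:
  M1->X: 40 × €7 = €280
  M2->W: 55 × €8 = €440
  M2->X: 20 × €12 = €240
  M2->Y: 45 × €12 = €540
  M3->Y: 100 × €7 = €700
  M4->X: 105 × €3 = €315
Total = 280 + 440 + 240 + 540 + 700 + 315 = €2515.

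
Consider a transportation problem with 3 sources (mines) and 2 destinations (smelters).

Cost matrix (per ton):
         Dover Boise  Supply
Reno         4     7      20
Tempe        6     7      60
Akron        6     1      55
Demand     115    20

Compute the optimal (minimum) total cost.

A cheapest plan:
  Reno–Dover: 20 × 4 = 80
  Tempe–Dover: 60 × 6 = 360
  Akron–Dover: 35 × 6 = 210
  Akron–Boise: 20 × 1 = 20
Total = 80 + 360 + 210 + 20 = 670.

670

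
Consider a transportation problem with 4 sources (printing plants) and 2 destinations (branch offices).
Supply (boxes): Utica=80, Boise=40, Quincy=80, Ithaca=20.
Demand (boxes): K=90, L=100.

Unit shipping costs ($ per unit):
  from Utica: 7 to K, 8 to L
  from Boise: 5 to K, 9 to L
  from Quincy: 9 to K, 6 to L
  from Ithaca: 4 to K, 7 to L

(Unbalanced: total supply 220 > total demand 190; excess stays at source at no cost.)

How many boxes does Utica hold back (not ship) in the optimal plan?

Minimum-cost shipments:
  Utica→K: 30 × $7 = $210
  Utica→L: 20 × $8 = $160
  Boise→K: 40 × $5 = $200
  Quincy→L: 80 × $6 = $480
  Ithaca→K: 20 × $4 = $80
Total cost = $1130.
Utica ships 50 of its 80, leaving 30.

30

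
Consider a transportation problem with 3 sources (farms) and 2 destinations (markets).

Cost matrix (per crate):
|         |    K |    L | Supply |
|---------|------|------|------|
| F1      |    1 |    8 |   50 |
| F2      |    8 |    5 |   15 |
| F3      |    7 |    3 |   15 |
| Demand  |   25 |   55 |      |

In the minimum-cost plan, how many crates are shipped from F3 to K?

Solving gives:
  F1->K: 25 × 1 = 25
  F1->L: 25 × 8 = 200
  F2->L: 15 × 5 = 75
  F3->L: 15 × 3 = 45
Total cost = 345.
The route F3→K is not used.

0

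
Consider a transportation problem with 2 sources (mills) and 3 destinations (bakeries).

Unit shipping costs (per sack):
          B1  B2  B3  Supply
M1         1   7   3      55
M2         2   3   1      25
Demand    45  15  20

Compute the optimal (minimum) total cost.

130

Optimal allocation:
  M1→B1: 45 × 1 = 45
  M1→B3: 10 × 3 = 30
  M2→B2: 15 × 3 = 45
  M2→B3: 10 × 1 = 10
Total = 45 + 30 + 45 + 10 = 130.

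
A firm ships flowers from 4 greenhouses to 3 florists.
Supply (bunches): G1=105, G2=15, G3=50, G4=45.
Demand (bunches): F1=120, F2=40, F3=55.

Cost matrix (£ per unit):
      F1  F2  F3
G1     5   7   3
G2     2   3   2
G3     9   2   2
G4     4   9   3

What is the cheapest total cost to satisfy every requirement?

An optimal shipping plan:
  G1->F1: 60 bunches
  G1->F3: 45 bunches
  G2->F1: 15 bunches
  G3->F2: 40 bunches
  G3->F3: 10 bunches
  G4->F1: 45 bunches
Total cost = £745.
(Supply check: G1 ships 105; G2 ships 15; G3 ships 50; G4 ships 45.)

745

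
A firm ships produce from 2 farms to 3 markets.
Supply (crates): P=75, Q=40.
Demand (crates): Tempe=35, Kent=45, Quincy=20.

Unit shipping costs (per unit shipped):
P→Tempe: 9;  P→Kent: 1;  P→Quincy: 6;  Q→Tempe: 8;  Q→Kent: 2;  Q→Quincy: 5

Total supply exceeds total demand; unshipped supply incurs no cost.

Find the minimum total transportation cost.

An optimal shipping plan:
  P→Tempe: 15 × 9 = 135
  P→Kent: 45 × 1 = 45
  Q→Tempe: 20 × 8 = 160
  Q→Quincy: 20 × 5 = 100
Total = 135 + 45 + 160 + 100 = 440.

440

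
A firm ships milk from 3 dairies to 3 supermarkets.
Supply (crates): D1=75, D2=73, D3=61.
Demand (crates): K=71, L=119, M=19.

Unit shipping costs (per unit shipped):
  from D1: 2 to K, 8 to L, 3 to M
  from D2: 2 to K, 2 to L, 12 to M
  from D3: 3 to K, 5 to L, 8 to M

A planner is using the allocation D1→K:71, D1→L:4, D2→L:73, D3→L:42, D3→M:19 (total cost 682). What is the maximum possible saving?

92

Current plan cost = 71·2 + 4·8 + 73·2 + 42·5 + 19·8 = 682.
Optimal plan:
  D1→K: 56 × 2 = 112
  D1→M: 19 × 3 = 57
  D2→L: 73 × 2 = 146
  D3→K: 15 × 3 = 45
  D3→L: 46 × 5 = 230
Optimal cost = 590.
Saving = 682 − 590 = 92.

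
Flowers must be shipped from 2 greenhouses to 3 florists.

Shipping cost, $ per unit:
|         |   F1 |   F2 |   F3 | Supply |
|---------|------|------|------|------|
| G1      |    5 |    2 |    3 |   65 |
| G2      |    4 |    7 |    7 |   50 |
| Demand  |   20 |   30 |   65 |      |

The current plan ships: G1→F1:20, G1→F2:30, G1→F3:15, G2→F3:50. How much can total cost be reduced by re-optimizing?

100

Current plan cost = 20·5 + 30·2 + 15·3 + 50·7 = $555.
Optimal plan:
  G1→F2: 30 × $2 = $60
  G1→F3: 35 × $3 = $105
  G2→F1: 20 × $4 = $80
  G2→F3: 30 × $7 = $210
Optimal cost = $455.
Saving = 555 − 455 = $100.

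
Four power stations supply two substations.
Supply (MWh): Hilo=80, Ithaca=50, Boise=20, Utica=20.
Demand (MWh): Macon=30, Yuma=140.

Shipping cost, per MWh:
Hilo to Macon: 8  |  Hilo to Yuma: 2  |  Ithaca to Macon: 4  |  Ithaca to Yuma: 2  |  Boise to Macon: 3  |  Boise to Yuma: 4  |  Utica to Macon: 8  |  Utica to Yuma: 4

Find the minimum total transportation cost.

420

One minimum-cost allocation:
  Hilo to Yuma: 80 × 2 = 160
  Ithaca to Macon: 10 × 4 = 40
  Ithaca to Yuma: 40 × 2 = 80
  Boise to Macon: 20 × 3 = 60
  Utica to Yuma: 20 × 4 = 80
Total = 160 + 40 + 80 + 60 + 80 = 420.
(Supply check: Hilo ships 80; Ithaca ships 50; Boise ships 20; Utica ships 20.)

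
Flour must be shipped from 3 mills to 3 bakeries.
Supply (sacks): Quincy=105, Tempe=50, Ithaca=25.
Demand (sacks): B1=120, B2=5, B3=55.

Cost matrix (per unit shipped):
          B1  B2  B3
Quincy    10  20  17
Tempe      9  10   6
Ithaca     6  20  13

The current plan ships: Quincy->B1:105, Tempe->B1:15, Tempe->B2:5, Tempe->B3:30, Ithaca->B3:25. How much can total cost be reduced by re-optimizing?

155

Current plan cost = 105·10 + 15·9 + 5·10 + 30·6 + 25·13 = 1740.
Optimal plan:
  Quincy->B1: 95 sacks
  Quincy->B2: 5 sacks
  Quincy->B3: 5 sacks
  Tempe->B3: 50 sacks
  Ithaca->B1: 25 sacks
Optimal cost = 1585.
Saving = 1740 − 1585 = 155.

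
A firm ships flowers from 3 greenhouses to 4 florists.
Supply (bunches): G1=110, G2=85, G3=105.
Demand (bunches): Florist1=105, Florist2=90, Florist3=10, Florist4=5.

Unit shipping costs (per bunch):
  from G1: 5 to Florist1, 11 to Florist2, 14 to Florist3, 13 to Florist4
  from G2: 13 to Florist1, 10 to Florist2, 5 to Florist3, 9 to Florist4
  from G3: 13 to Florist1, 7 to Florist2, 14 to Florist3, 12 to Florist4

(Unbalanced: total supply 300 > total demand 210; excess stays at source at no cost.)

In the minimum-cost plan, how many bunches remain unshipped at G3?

15

Minimum-cost shipments:
  G1->Florist1: 105 × 5 = 525
  G2->Florist3: 10 × 5 = 50
  G2->Florist4: 5 × 9 = 45
  G3->Florist2: 90 × 7 = 630
Total cost = 1250.
G3 ships 90 of its 105, leaving 15.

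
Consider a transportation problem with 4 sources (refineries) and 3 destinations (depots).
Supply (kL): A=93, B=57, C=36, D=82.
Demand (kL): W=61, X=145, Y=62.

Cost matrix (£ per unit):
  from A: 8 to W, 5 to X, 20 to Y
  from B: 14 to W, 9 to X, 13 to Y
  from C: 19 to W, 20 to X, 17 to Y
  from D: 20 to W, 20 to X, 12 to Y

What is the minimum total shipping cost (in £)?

Optimal allocation:
  A→W: 5 × £8 = £40
  A→X: 88 × £5 = £440
  B→X: 57 × £9 = £513
  C→W: 36 × £19 = £684
  D→W: 20 × £20 = £400
  D→Y: 62 × £12 = £744
Total = 40 + 440 + 513 + 684 + 400 + 744 = £2821.
(Supply check: A ships 93; B ships 57; C ships 36; D ships 82.)

2821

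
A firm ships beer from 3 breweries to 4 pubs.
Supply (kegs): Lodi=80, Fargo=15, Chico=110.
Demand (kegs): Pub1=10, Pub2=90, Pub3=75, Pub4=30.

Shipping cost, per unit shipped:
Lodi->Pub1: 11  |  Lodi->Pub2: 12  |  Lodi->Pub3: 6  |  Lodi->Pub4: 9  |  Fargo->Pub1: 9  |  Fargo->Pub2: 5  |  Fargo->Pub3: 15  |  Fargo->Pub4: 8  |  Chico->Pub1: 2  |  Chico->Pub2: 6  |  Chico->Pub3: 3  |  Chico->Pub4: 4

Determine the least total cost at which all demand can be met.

1140

An optimal shipping plan:
  Lodi->Pub3: 75 × 6 = 450
  Lodi->Pub4: 5 × 9 = 45
  Fargo->Pub2: 15 × 5 = 75
  Chico->Pub1: 10 × 2 = 20
  Chico->Pub2: 75 × 6 = 450
  Chico->Pub4: 25 × 4 = 100
Total = 450 + 45 + 75 + 20 + 450 + 100 = 1140.
(Supply check: Lodi ships 80; Fargo ships 15; Chico ships 110.)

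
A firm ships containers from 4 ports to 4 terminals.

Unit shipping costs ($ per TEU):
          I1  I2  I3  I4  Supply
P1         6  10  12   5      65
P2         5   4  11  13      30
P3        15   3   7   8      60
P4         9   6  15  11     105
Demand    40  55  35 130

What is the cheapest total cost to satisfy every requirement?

A cheapest plan:
  P1 to I4: 65 × $5 = $325
  P2 to I1: 30 × $5 = $150
  P3 to I2: 25 × $3 = $75
  P3 to I3: 35 × $7 = $245
  P4 to I1: 10 × $9 = $90
  P4 to I2: 30 × $6 = $180
  P4 to I4: 65 × $11 = $715
Total = 325 + 150 + 75 + 245 + 90 + 180 + 715 = $1780.

1780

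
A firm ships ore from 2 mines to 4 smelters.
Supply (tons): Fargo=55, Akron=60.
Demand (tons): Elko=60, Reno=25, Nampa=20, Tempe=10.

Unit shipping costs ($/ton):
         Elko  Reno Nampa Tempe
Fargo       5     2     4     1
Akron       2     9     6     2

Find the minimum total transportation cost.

260

A cheapest plan:
  Fargo->Reno: 25 × $2 = $50
  Fargo->Nampa: 20 × $4 = $80
  Fargo->Tempe: 10 × $1 = $10
  Akron->Elko: 60 × $2 = $120
Total = 50 + 80 + 10 + 120 = $260.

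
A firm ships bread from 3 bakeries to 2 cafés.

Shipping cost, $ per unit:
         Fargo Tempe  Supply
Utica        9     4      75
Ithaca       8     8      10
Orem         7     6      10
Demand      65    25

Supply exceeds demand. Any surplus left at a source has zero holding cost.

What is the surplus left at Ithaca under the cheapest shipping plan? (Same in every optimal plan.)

Minimum-cost shipments:
  Utica→Fargo: 45 trays
  Utica→Tempe: 25 trays
  Ithaca→Fargo: 10 trays
  Orem→Fargo: 10 trays
Total cost = $655.
Ithaca ships 10 of its 10, leaving 0.

0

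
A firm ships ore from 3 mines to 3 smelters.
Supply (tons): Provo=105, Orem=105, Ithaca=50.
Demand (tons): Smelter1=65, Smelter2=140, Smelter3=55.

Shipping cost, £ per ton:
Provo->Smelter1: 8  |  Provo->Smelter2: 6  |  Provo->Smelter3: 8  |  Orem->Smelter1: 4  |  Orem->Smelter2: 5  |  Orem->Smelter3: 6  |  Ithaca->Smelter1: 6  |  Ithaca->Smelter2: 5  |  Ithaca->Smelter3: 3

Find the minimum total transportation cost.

1245

A cheapest plan:
  Provo->Smelter2: 105 × £6 = £630
  Orem->Smelter1: 65 × £4 = £260
  Orem->Smelter2: 35 × £5 = £175
  Orem->Smelter3: 5 × £6 = £30
  Ithaca->Smelter3: 50 × £3 = £150
Total = 630 + 260 + 175 + 30 + 150 = £1245.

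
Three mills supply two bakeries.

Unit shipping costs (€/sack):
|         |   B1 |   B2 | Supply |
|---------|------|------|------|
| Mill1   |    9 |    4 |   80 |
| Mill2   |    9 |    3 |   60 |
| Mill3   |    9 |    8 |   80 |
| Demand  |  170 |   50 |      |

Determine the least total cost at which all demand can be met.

A cheapest plan:
  Mill1 to B1: 80 × €9 = €720
  Mill2 to B1: 10 × €9 = €90
  Mill2 to B2: 50 × €3 = €150
  Mill3 to B1: 80 × €9 = €720
Total = 720 + 90 + 150 + 720 = €1680.

1680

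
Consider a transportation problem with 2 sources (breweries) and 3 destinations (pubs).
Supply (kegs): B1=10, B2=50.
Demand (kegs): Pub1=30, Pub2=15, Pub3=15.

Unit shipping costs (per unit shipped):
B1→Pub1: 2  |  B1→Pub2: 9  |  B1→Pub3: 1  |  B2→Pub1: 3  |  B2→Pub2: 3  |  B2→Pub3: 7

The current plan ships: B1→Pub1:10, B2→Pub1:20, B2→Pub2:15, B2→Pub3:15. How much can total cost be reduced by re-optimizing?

Current plan cost = 10·2 + 20·3 + 15·3 + 15·7 = 230.
Optimal plan:
  B1 to Pub3: 10 × 1 = 10
  B2 to Pub1: 30 × 3 = 90
  B2 to Pub2: 15 × 3 = 45
  B2 to Pub3: 5 × 7 = 35
Optimal cost = 180.
Saving = 230 − 180 = 50.

50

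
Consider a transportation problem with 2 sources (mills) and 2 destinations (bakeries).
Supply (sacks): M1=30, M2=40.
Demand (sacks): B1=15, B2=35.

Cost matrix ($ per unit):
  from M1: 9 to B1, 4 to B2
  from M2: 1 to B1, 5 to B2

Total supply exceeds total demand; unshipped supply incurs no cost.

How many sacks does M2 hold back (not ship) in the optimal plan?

20

An optimal plan:
  M1 to B2: 30 × $4 = $120
  M2 to B1: 15 × $1 = $15
  M2 to B2: 5 × $5 = $25
Total cost = $160.
M2 ships 20 of its 40, leaving 20.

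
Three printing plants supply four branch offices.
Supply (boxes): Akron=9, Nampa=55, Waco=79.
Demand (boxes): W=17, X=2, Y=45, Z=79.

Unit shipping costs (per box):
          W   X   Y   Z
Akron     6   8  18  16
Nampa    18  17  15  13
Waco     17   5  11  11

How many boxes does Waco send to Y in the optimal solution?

Optimal shipments:
  Akron–W: 9 × 6 = 54
  Nampa–W: 8 × 18 = 144
  Nampa–Z: 47 × 13 = 611
  Waco–X: 2 × 5 = 10
  Waco–Y: 45 × 11 = 495
  Waco–Z: 32 × 11 = 352
Total cost = 1666.
So Waco→Y carries 45 boxes.

45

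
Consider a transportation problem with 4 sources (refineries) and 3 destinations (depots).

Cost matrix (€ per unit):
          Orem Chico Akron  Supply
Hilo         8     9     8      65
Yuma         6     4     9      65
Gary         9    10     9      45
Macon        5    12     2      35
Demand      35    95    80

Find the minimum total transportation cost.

1285

A cheapest plan:
  Hilo→Chico: 30 × €9 = €270
  Hilo→Akron: 35 × €8 = €280
  Yuma→Chico: 65 × €4 = €260
  Gary→Orem: 35 × €9 = €315
  Gary→Akron: 10 × €9 = €90
  Macon→Akron: 35 × €2 = €70
Total = 270 + 280 + 260 + 315 + 90 + 70 = €1285.
(Supply check: Hilo ships 65; Yuma ships 65; Gary ships 45; Macon ships 35.)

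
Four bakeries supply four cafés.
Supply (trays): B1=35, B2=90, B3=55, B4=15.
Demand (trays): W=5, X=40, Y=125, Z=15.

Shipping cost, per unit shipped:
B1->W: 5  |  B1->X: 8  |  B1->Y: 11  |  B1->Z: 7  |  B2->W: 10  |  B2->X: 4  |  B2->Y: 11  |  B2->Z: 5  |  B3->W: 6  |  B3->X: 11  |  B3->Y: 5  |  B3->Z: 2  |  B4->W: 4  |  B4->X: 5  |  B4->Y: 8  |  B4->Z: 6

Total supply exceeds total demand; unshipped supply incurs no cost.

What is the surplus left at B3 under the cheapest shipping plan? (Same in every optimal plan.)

0

An optimal plan:
  B1–W: 5 × 5 = 25
  B1–Y: 20 × 11 = 220
  B2–X: 40 × 4 = 160
  B2–Y: 35 × 11 = 385
  B2–Z: 15 × 5 = 75
  B3–Y: 55 × 5 = 275
  B4–Y: 15 × 8 = 120
Total cost = 1260.
B3 ships 55 of its 55, leaving 0.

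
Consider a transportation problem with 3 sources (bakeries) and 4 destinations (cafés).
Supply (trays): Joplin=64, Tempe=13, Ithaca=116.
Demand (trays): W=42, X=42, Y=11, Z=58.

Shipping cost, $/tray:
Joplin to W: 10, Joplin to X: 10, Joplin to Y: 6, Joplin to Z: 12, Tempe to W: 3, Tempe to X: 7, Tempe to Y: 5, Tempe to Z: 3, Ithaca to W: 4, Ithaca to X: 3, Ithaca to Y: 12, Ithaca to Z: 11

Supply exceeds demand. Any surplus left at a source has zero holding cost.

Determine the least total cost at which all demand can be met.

One minimum-cost allocation:
  Joplin→Y: 11 × $6 = $66
  Joplin→Z: 13 × $12 = $156
  Tempe→Z: 13 × $3 = $39
  Ithaca→W: 42 × $4 = $168
  Ithaca→X: 42 × $3 = $126
  Ithaca→Z: 32 × $11 = $352
Total = 66 + 156 + 39 + 168 + 126 + 352 = $907.
(Supply check: Joplin ships 24; Tempe ships 13; Ithaca ships 116.)

907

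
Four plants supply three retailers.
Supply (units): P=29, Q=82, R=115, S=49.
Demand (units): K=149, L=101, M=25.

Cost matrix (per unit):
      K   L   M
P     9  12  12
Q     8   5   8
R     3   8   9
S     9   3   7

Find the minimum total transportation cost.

1253

One minimum-cost allocation:
  P–K: 29 × 9 = 261
  Q–K: 5 × 8 = 40
  Q–L: 52 × 5 = 260
  Q–M: 25 × 8 = 200
  R–K: 115 × 3 = 345
  S–L: 49 × 3 = 147
Total = 261 + 40 + 260 + 200 + 345 + 147 = 1253.
(Supply check: P ships 29; Q ships 82; R ships 115; S ships 49.)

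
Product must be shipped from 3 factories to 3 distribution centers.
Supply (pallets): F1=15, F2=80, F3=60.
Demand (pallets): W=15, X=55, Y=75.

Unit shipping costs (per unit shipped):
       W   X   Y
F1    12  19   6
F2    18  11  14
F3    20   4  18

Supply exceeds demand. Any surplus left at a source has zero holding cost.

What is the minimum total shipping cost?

1420

A cheapest plan:
  F1->Y: 15 × 6 = 90
  F2->W: 15 × 18 = 270
  F2->Y: 60 × 14 = 840
  F3->X: 55 × 4 = 220
Total = 90 + 270 + 840 + 220 = 1420.
(Supply check: F1 ships 15; F2 ships 75; F3 ships 55.)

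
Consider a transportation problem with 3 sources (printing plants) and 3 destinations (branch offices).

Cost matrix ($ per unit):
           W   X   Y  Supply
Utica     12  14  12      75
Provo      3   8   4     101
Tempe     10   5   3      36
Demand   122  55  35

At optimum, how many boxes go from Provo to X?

The minimum-cost plan:
  Utica–W: 21 × $12 = $252
  Utica–X: 54 × $14 = $756
  Provo–W: 101 × $3 = $303
  Tempe–X: 1 × $5 = $5
  Tempe–Y: 35 × $3 = $105
Total cost = $1421.
The route Provo→X is not used.

0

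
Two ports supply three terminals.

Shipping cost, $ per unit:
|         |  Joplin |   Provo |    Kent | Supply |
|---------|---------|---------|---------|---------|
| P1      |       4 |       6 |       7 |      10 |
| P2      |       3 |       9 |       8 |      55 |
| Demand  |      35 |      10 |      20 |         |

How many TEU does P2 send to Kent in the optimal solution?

20

Solving gives:
  P1→Provo: 10 × $6 = $60
  P2→Joplin: 35 × $3 = $105
  P2→Kent: 20 × $8 = $160
Total cost = $325.
So P2→Kent carries 20 TEU.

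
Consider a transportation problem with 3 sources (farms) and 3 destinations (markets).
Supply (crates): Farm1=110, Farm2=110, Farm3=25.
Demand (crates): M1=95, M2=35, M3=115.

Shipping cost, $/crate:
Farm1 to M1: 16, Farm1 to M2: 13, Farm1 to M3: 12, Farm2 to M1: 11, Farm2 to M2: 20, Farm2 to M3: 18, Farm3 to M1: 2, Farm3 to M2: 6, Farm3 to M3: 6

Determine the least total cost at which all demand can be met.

2795

An optimal shipping plan:
  Farm1→M2: 10 × $13 = $130
  Farm1→M3: 100 × $12 = $1200
  Farm2→M1: 95 × $11 = $1045
  Farm2→M3: 15 × $18 = $270
  Farm3→M2: 25 × $6 = $150
Total = 130 + 1200 + 1045 + 270 + 150 = $2795.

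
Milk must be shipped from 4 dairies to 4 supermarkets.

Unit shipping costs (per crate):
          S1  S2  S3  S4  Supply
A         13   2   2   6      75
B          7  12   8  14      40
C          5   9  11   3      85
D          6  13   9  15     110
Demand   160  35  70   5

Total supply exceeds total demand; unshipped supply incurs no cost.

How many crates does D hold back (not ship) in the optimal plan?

Minimum-cost shipments:
  A–S2: 35 crates
  A–S3: 40 crates
  B–S3: 30 crates
  C–S1: 80 crates
  C–S4: 5 crates
  D–S1: 80 crates
Total cost = 1285.
D ships 80 of its 110, leaving 30.

30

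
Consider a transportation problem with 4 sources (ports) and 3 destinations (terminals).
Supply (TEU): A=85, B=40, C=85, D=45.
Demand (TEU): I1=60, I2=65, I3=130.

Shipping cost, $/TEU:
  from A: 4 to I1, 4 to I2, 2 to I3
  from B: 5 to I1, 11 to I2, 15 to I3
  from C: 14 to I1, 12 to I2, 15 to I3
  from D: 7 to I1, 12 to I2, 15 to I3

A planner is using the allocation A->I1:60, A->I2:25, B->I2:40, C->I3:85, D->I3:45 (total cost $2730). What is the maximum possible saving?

Current plan cost = 60·4 + 25·4 + 40·11 + 85·15 + 45·15 = $2730.
Optimal plan:
  A→I3: 85 × $2 = $170
  B→I1: 40 × $5 = $200
  C→I2: 65 × $12 = $780
  C→I3: 20 × $15 = $300
  D→I1: 20 × $7 = $140
  D→I3: 25 × $15 = $375
Optimal cost = $1965.
Saving = 2730 − 1965 = $765.

765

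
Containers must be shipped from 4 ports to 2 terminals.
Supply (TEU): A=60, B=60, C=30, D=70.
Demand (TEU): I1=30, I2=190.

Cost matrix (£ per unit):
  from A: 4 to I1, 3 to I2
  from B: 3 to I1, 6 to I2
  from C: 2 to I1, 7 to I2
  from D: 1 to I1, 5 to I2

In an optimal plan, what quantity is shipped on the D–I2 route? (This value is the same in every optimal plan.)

70

Optimal shipments:
  A->I2: 60 × £3 = £180
  B->I2: 60 × £6 = £360
  C->I1: 30 × £2 = £60
  D->I2: 70 × £5 = £350
Total cost = £950.
So D→I2 carries 70 TEU.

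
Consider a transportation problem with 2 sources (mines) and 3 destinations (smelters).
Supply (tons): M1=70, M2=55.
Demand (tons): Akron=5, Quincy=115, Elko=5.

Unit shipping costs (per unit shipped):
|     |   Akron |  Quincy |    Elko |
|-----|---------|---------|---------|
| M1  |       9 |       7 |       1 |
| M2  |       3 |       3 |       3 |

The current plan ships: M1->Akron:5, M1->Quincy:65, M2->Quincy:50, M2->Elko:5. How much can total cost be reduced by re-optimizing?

Current plan cost = 5·9 + 65·7 + 50·3 + 5·3 = 665.
Optimal plan:
  M1->Quincy: 65 tons
  M1->Elko: 5 tons
  M2->Akron: 5 tons
  M2->Quincy: 50 tons
Optimal cost = 625.
Saving = 665 − 625 = 40.

40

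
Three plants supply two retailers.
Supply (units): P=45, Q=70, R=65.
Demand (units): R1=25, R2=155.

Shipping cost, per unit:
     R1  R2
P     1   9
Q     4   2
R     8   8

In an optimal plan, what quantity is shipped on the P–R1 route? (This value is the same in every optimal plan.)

Optimal shipments:
  P–R1: 25 × 1 = 25
  P–R2: 20 × 9 = 180
  Q–R2: 70 × 2 = 140
  R–R2: 65 × 8 = 520
Total cost = 865.
So P→R1 carries 25 units.

25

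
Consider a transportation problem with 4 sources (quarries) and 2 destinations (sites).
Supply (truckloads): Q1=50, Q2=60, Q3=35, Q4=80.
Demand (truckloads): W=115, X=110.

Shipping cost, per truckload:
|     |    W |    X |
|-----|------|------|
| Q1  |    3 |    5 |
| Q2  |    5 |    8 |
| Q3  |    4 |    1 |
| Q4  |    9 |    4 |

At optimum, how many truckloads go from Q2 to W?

60

The minimum-cost plan:
  Q1->W: 50 × 3 = 150
  Q2->W: 60 × 5 = 300
  Q3->W: 5 × 4 = 20
  Q3->X: 30 × 1 = 30
  Q4->X: 80 × 4 = 320
Total cost = 820.
So Q2→W carries 60 truckloads.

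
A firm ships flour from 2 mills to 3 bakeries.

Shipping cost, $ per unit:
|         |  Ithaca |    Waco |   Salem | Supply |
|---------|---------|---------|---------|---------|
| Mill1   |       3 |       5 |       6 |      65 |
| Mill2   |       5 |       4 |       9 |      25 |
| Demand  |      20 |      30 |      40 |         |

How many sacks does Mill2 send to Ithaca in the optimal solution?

0

Solving gives:
  Mill1→Ithaca: 20 × $3 = $60
  Mill1→Waco: 5 × $5 = $25
  Mill1→Salem: 40 × $6 = $240
  Mill2→Waco: 25 × $4 = $100
Total cost = $425.
The route Mill2→Ithaca is not used.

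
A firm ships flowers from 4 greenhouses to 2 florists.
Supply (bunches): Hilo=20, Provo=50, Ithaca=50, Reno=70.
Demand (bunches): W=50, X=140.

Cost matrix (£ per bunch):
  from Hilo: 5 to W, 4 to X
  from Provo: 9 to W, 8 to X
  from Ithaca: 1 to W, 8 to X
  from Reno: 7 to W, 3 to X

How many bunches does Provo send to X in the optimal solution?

50

Optimal shipments:
  Hilo to X: 20 bunches
  Provo to X: 50 bunches
  Ithaca to W: 50 bunches
  Reno to X: 70 bunches
Total cost = £740.
So Provo→X carries 50 bunches.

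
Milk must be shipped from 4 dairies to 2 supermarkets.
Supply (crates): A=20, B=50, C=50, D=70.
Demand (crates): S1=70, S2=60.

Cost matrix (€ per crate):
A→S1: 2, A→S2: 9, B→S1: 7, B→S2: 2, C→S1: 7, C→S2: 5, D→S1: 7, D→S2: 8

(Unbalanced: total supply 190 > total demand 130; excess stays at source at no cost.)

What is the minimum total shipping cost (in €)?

Optimal allocation:
  A–S1: 20 crates
  B–S2: 50 crates
  C–S1: 40 crates
  C–S2: 10 crates
  D–S1: 10 crates
Total cost = €540.

540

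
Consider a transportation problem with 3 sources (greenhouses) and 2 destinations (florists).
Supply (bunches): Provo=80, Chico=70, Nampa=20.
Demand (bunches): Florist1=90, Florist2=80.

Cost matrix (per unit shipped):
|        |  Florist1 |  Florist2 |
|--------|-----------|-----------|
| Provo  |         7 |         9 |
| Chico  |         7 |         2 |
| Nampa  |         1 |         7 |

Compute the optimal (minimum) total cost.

One minimum-cost allocation:
  Provo→Florist1: 70 × 7 = 490
  Provo→Florist2: 10 × 9 = 90
  Chico→Florist2: 70 × 2 = 140
  Nampa→Florist1: 20 × 1 = 20
Total = 490 + 90 + 140 + 20 = 740.

740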